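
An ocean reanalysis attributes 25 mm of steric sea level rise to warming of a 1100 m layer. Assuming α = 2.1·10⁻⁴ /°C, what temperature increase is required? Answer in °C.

ΔT = Δh/(αH) = 0.025 / (2.1×10⁻⁴ × 1100) ≈ 0.1082 °C

ΔT ≈ 0.11 °C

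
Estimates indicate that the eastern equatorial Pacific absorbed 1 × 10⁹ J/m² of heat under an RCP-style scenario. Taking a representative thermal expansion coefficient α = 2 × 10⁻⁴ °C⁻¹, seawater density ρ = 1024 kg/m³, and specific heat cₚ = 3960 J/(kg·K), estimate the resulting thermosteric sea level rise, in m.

Δh = αQ/(ρcₚ) = 2×10⁻⁴ × 1×10⁹ / (1024 × 3960) ≈ 0.049321 m

about 0.0493 m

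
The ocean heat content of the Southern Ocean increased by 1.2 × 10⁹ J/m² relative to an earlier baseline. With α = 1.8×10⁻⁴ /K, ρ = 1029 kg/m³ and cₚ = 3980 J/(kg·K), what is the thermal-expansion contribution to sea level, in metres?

Δh = 0.0527 m

Δh = αQ/(ρcₚ) = 1.8×10⁻⁴ × 1.2×10⁹ / (1029 × 3980) ≈ 0.052742 m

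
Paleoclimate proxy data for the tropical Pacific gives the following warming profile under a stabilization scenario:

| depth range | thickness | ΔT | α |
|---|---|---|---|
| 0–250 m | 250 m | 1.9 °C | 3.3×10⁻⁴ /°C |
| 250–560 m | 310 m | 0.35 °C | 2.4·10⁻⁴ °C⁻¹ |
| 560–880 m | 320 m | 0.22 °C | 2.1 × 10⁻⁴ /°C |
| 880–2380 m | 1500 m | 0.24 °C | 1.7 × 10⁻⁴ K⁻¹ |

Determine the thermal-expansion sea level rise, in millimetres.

Δh = 259 mm

Layer 1: 250 × 3.3×10⁻⁴ × 1.9 = 0.15675 m
250–560 m: 310 × 2.4×10⁻⁴ × 0.35 = 0.02604 m
0.22 × 320 × 2.1×10⁻⁴ = 0.014784 m
Layer 4: 1.7×10⁻⁴ × 0.24 × 1500 = 0.06120 m
Δh = 0.15675 + 0.02604 + 0.014784 + 0.06120 = 0.258774 m ≈ 259 mm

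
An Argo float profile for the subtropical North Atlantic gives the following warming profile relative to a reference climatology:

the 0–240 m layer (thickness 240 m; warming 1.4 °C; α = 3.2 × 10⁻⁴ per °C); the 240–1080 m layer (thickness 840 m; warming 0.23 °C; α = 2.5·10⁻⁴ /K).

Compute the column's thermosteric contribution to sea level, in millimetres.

Δh = 160 mm

3.2×10⁻⁴ × 1.4 × 240 = 0.10752 m
2.5×10⁻⁴ × 0.23 × 840 = 0.04830 m
Δh = 0.10752 + 0.04830 = 0.15582 m ≈ 160 mm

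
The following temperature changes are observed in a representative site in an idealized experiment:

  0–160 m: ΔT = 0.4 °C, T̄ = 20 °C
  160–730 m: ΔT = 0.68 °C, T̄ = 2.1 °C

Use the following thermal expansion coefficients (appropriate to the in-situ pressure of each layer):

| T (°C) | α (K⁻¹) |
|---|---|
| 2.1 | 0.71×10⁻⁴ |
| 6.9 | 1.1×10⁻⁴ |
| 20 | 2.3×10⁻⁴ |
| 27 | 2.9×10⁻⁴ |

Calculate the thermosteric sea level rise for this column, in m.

Layer 1 at 20 °C → α = 2.3×10⁻⁴ K⁻¹
Layer 2 at 2.1 °C → α = 0.71×10⁻⁴ K⁻¹
Layer 1: 0.4 × 160 × 2.3×10⁻⁴ = 0.01472 m
160–730 m: 0.71×10⁻⁴ × 570 × 0.68 = 0.0275196 m
Δh = 0.01472 + 0.0275196 = 0.0422396 m ≈ 0.0422 m

Δh ≈ 0.0422 m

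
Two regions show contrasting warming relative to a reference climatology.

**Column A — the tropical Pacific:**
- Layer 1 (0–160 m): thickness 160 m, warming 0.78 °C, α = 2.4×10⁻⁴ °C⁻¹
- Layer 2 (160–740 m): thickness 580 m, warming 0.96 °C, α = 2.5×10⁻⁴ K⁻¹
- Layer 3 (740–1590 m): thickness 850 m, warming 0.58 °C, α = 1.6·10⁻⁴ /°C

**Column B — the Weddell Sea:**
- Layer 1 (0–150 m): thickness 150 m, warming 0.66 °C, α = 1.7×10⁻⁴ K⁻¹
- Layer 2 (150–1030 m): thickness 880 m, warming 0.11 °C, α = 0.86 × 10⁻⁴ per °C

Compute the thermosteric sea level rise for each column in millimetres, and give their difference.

A Layer 1: 2.4×10⁻⁴ × 160 × 0.78 = 0.029952 m
A 160–740 m: 580 × 2.5×10⁻⁴ × 0.96 = 0.13920 m
A 0.58 × 850 × 1.6×10⁻⁴ = 0.07888 m
A total: 0.248032 m
B 0.66 × 150 × 1.7×10⁻⁴ = 0.01683 m
B 150–1030 m: 880 × 0.86×10⁻⁴ × 0.11 = 0.0083248 m
B total: 0.0251548 m
Difference: 0.248032 − 0.0251548 = 0.2228772 m

Δh_A ≈ 250 mm, Δh_B ≈ 25 mm; difference ≈ 220 mm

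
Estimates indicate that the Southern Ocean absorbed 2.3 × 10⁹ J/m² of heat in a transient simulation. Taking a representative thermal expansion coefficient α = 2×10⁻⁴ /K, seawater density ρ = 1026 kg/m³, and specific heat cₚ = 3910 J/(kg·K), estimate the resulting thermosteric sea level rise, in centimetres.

Δh = αQ/(ρcₚ) = 2×10⁻⁴ × 2.3×10⁹ / (1026 × 3910) ≈ 0.11467 m

Δh ≈ 11.5 cm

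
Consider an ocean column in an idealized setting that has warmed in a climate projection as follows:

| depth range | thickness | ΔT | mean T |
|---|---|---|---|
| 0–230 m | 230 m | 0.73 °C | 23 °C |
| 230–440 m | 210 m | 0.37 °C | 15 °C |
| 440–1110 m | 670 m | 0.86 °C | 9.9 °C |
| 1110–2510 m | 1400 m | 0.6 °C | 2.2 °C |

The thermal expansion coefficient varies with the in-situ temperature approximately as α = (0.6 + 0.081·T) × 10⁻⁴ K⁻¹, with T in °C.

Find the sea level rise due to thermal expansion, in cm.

20.2 cm of thermosteric rise

Layer 1: α = (0.6 + 0.081×23)×10⁻⁴ = 2.463×10⁻⁴ K⁻¹
Layer 2: α = (0.6 + 0.081×15)×10⁻⁴ = 1.815×10⁻⁴ K⁻¹
Layer 3: α = (0.6 + 0.081×9.9)×10⁻⁴ = 1.4019×10⁻⁴ K⁻¹
Layer 4: α = (0.6 + 0.081×2.2)×10⁻⁴ = 0.7782×10⁻⁴ K⁻¹
Layer 1: 0.73 × 230 × 2.463×10⁻⁴ = 0.04135377 m
210 × 0.37 × 1.815×10⁻⁴ = 0.01410255 m
440–1110 m: 1.4019×10⁻⁴ × 0.86 × 670 = 0.080777478 m
0.6 × 0.7782×10⁻⁴ × 1400 = 0.0653688 m
Δh = 0.04135377 + 0.01410255 + 0.080777478 + 0.0653688 = 0.201602598 m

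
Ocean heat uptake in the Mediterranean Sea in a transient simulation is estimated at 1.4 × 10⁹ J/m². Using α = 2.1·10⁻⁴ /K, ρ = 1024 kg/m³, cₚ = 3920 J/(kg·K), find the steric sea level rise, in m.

Δh = 0.073 m

Δh = αQ/(ρcₚ) = 2.1×10⁻⁴ × 1.4×10⁹ / (1024 × 3920) ≈ 0.073242 m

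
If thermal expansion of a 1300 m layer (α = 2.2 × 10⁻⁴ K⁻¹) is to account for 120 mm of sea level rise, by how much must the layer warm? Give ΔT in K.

0.42 K

ΔT = Δh/(αH) = 0.12 / (2.2×10⁻⁴ × 1300) ≈ 0.4196 K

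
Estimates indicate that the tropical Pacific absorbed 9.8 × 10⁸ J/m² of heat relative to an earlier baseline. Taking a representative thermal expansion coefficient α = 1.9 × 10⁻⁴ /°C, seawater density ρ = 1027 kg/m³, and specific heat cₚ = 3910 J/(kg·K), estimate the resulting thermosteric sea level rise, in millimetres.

Δh ≈ 46.4 mm

Δh = αQ/(ρcₚ) = 1.9×10⁻⁴ × 9.8×10⁸ / (1027 × 3910) ≈ 0.04637 m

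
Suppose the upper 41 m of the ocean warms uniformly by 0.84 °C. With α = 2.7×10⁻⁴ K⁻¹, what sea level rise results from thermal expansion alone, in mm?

Δh = αΔT·H = 2.7×10⁻⁴ × 0.84 × 41 = 0.0092988 m

Δh = 9.30 mm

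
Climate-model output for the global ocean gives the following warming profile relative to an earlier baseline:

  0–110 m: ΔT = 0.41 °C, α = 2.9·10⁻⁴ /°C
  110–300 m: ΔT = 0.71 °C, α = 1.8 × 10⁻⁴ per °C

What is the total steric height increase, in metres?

Layer 1: 0.41 × 2.9×10⁻⁴ × 110 = 0.013079 m
0.71 × 1.8×10⁻⁴ × 190 = 0.024282 m
Δh = 0.013079 + 0.024282 = 0.037361 m

0.037 m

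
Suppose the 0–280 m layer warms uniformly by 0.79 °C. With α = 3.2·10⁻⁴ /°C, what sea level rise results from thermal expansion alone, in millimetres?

about 70.8 mm

Δh = αΔT·H = 3.2×10⁻⁴ × 0.79 × 280 = 0.070784 m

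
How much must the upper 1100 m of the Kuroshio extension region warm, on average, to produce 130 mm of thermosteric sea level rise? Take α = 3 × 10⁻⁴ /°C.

ΔT = Δh/(αH) = 0.13 / (3×10⁻⁴ × 1100) ≈ 0.3939 °C

ΔT ≈ 0.394 °C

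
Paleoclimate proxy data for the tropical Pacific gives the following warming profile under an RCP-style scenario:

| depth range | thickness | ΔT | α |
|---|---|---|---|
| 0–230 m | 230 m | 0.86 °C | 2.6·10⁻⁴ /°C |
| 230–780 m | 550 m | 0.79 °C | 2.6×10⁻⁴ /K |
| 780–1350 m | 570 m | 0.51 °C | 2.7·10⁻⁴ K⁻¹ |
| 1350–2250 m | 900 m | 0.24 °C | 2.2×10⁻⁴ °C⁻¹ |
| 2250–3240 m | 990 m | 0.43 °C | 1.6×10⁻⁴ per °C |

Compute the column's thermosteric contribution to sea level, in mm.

Layer 1: 2.6×10⁻⁴ × 0.86 × 230 = 0.051428 m
230–780 m: 0.79 × 550 × 2.6×10⁻⁴ = 0.11297 m
Layer 3: 570 × 0.51 × 2.7×10⁻⁴ = 0.078489 m
Layer 4: 2.2×10⁻⁴ × 900 × 0.24 = 0.04752 m
2250–3240 m: 1.6×10⁻⁴ × 990 × 0.43 = 0.068112 m
Δh = 0.051428 + 0.11297 + 0.078489 + 0.04752 + 0.068112 = 0.358519 m ≈ 360 mm

Δh = 360 mm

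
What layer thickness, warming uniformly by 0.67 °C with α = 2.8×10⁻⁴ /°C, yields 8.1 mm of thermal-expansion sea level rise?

H ≈ 43.2 m

H = Δh/(αΔT) = 0.0081 / (2.8×10⁻⁴ × 0.67) ≈ 43.18 m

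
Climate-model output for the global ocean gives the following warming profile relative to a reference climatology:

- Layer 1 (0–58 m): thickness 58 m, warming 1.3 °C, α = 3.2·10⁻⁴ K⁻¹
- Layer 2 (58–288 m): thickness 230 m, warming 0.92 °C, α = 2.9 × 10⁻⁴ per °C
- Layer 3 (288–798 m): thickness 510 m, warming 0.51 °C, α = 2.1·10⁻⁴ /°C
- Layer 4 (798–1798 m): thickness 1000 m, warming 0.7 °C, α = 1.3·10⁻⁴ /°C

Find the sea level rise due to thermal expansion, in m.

Δh = 0.231 m

Layer 1: 3.2×10⁻⁴ × 58 × 1.3 = 0.024128 m
58–288 m: 2.9×10⁻⁴ × 0.92 × 230 = 0.061364 m
288–798 m: 0.51 × 2.1×10⁻⁴ × 510 = 0.054621 m
1.3×10⁻⁴ × 1000 × 0.7 = 0.09100 m
Δh = 0.024128 + 0.061364 + 0.054621 + 0.09100 = 0.231113 m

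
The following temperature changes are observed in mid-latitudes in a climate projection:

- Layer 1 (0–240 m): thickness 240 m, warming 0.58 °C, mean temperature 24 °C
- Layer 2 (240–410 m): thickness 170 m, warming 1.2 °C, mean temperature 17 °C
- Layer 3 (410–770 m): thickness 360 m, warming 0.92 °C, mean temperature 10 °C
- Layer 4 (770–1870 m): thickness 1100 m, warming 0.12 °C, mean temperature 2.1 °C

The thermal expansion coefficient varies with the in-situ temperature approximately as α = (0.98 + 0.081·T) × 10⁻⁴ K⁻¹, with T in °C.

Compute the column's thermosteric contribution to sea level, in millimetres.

Δh ≈ 160 mm

Layer 1: α = (0.98 + 0.081×24)×10⁻⁴ = 2.924×10⁻⁴ K⁻¹
Layer 2: α = (0.98 + 0.081×17)×10⁻⁴ = 2.357×10⁻⁴ K⁻¹
Layer 3: α = (0.98 + 0.081×10)×10⁻⁴ = 1.79×10⁻⁴ K⁻¹
Layer 4: α = (0.98 + 0.081×2.1)×10⁻⁴ = 1.1501×10⁻⁴ K⁻¹
0.58 × 2.924×10⁻⁴ × 240 = 0.04070208 m
1.2 × 2.357×10⁻⁴ × 170 = 0.0480828 m
1.79×10⁻⁴ × 0.92 × 360 = 0.0592848 m
Layer 4: 1.1501×10⁻⁴ × 1100 × 0.12 = 0.01518132 m
Δh = 0.04070208 + 0.0480828 + 0.0592848 + 0.01518132 = 0.163251 m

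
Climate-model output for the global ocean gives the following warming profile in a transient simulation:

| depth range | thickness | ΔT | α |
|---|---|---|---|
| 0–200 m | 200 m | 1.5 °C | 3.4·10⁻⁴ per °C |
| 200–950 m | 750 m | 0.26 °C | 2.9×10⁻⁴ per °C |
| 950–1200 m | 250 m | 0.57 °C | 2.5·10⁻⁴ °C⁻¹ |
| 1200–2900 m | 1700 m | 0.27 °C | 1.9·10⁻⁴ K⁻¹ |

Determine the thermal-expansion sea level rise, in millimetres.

about 281 mm

3.4×10⁻⁴ × 1.5 × 200 = 0.10200 m
2.9×10⁻⁴ × 0.26 × 750 = 0.05655 m
2.5×10⁻⁴ × 0.57 × 250 = 0.035625 m
Layer 4: 1.9×10⁻⁴ × 1700 × 0.27 = 0.08721 m
Δh = 0.10200 + 0.05655 + 0.035625 + 0.08721 = 0.281385 m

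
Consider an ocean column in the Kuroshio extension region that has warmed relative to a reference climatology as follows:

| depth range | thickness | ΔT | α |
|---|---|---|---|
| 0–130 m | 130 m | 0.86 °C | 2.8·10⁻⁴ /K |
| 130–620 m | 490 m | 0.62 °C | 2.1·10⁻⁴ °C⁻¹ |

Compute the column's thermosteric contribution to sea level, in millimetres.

about 95.1 mm

0–130 m: 130 × 0.86 × 2.8×10⁻⁴ = 0.031304 m
Layer 2: 490 × 2.1×10⁻⁴ × 0.62 = 0.063798 m
Δh = 0.031304 + 0.063798 = 0.095102 m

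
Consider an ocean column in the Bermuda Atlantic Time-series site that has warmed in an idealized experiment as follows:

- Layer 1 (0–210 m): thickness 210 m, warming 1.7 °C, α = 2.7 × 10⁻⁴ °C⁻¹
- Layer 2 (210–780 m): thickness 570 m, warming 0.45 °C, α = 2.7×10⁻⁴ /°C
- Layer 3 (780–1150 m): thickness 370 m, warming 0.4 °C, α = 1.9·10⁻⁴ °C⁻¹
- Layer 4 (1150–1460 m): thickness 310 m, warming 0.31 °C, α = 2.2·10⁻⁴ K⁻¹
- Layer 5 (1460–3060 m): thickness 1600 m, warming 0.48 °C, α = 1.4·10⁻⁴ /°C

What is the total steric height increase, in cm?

32.2 cm of thermosteric rise

Layer 1: 2.7×10⁻⁴ × 1.7 × 210 = 0.09639 m
Layer 2: 0.45 × 570 × 2.7×10⁻⁴ = 0.069255 m
0.4 × 1.9×10⁻⁴ × 370 = 0.02812 m
2.2×10⁻⁴ × 0.31 × 310 = 0.021142 m
1460–3060 m: 1600 × 1.4×10⁻⁴ × 0.48 = 0.10752 m
Δh = 0.09639 + 0.069255 + 0.02812 + 0.021142 + 0.10752 = 0.322427 m ≈ 32.2 cm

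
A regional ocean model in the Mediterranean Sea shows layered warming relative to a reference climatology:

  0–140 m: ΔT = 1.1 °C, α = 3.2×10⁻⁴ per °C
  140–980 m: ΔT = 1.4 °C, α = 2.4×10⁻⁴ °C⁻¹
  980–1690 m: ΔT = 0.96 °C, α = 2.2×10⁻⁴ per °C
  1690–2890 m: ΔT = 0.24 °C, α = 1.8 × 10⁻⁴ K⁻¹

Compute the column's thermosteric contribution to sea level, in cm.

53.3 cm

3.2×10⁻⁴ × 1.1 × 140 = 0.04928 m
Layer 2: 1.4 × 2.4×10⁻⁴ × 840 = 0.28224 m
980–1690 m: 710 × 0.96 × 2.2×10⁻⁴ = 0.149952 m
1690–2890 m: 1200 × 0.24 × 1.8×10⁻⁴ = 0.05184 m
Δh = 0.04928 + 0.28224 + 0.149952 + 0.05184 = 0.533312 m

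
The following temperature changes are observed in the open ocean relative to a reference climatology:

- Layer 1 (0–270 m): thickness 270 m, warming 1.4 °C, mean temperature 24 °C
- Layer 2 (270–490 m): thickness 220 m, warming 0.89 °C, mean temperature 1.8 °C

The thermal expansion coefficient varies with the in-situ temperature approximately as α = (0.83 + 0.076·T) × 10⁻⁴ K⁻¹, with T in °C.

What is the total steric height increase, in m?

Layer 1: α = (0.83 + 0.076×24)×10⁻⁴ = 2.654×10⁻⁴ K⁻¹
Layer 2: α = (0.83 + 0.076×1.8)×10⁻⁴ = 0.9668×10⁻⁴ K⁻¹
Layer 1: 1.4 × 270 × 2.654×10⁻⁴ = 0.1003212 m
0.9668×10⁻⁴ × 220 × 0.89 = 0.018929944 m
Δh = 0.1003212 + 0.018929944 = 0.119251144 m ≈ 0.12 m

0.12 m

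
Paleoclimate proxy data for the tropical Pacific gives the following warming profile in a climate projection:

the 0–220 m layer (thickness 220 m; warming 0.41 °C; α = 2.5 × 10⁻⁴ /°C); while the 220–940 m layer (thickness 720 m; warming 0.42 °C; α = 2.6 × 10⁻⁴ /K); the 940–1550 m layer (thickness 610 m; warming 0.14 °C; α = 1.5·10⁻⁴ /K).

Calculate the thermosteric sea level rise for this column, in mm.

2.5×10⁻⁴ × 0.41 × 220 = 0.02255 m
0.42 × 2.6×10⁻⁴ × 720 = 0.078624 m
Layer 3: 610 × 1.5×10⁻⁴ × 0.14 = 0.01281 m
Δh = 0.02255 + 0.078624 + 0.01281 = 0.113984 m ≈ 114 mm

114 mm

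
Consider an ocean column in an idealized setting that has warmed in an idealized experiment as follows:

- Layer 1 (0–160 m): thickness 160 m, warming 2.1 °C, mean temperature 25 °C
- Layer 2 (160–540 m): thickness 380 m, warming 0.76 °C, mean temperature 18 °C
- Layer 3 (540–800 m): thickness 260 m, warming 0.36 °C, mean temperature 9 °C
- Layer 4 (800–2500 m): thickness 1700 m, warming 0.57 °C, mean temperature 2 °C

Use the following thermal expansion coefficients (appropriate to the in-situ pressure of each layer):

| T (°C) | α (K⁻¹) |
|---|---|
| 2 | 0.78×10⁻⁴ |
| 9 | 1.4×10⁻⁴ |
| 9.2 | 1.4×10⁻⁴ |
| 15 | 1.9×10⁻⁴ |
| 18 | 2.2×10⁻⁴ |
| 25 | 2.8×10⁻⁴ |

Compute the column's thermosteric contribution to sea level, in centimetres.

25 cm of thermosteric rise

Layer 1 at 25 °C → α = 2.8×10⁻⁴ K⁻¹
Layer 2 at 18 °C → α = 2.2×10⁻⁴ K⁻¹
Layer 3 at 9 °C → α = 1.4×10⁻⁴ K⁻¹
Layer 4 at 2 °C → α = 0.78×10⁻⁴ K⁻¹
Layer 1: 2.1 × 160 × 2.8×10⁻⁴ = 0.09408 m
Layer 2: 2.2×10⁻⁴ × 0.76 × 380 = 0.063536 m
540–800 m: 0.36 × 260 × 1.4×10⁻⁴ = 0.013104 m
1700 × 0.57 × 0.78×10⁻⁴ = 0.075582 m
Δh = 0.09408 + 0.063536 + 0.013104 + 0.075582 = 0.246302 m ≈ 25 cm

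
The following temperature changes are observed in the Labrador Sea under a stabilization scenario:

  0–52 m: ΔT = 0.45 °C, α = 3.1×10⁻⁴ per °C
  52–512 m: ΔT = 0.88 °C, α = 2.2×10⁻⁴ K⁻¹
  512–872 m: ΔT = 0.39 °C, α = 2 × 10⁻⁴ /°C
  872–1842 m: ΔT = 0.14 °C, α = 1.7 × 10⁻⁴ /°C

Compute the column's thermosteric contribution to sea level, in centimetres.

about 14.7 cm

3.1×10⁻⁴ × 0.45 × 52 = 0.007254 m
0.88 × 460 × 2.2×10⁻⁴ = 0.089056 m
Layer 3: 2×10⁻⁴ × 360 × 0.39 = 0.02808 m
872–1842 m: 970 × 1.7×10⁻⁴ × 0.14 = 0.023086 m
Δh = 0.007254 + 0.089056 + 0.02808 + 0.023086 = 0.147476 m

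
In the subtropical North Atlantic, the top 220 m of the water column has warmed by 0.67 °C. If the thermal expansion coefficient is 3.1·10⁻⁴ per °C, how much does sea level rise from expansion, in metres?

Δh = αΔT·H = 3.1×10⁻⁴ × 0.67 × 220 = 0.045694 m

Δh ≈ 0.0457 m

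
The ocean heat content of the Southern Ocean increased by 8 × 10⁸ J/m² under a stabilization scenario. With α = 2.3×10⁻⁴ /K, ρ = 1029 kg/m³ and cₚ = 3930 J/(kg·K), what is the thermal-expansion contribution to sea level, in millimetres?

Δh = αQ/(ρcₚ) = 2.3×10⁻⁴ × 8×10⁸ / (1029 × 3930) ≈ 0.04550 m

45.5 mm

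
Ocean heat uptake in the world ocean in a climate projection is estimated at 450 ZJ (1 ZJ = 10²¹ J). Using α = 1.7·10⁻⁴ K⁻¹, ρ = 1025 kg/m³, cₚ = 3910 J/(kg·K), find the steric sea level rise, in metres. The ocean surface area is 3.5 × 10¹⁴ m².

Δh ≈ 0.0545 m

Per unit area: Q = 450×10²¹ / (3.5×10¹⁴) ≈ 1.286×10⁹ J/m²
Δh = αQ/(ρcₚ) = 1.7×10⁻⁴ × 1.286×10⁹ / (1025 × 3910) ≈ 0.054549 m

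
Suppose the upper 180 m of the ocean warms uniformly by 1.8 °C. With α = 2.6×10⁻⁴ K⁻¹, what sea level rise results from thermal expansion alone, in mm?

about 84.2 mm

Δh = αΔT·H = 2.6×10⁻⁴ × 1.8 × 180 = 0.08424 m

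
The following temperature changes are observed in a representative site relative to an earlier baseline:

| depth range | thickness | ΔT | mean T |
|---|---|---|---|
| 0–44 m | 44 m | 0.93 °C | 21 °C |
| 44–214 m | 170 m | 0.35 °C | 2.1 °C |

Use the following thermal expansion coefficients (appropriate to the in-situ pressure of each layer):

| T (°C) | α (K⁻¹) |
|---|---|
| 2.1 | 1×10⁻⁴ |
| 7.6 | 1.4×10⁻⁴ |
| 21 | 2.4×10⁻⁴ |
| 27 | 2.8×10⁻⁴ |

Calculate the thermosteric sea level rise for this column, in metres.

Layer 1 at 21 °C → α = 2.4×10⁻⁴ K⁻¹
Layer 2 at 2.1 °C → α = 1×10⁻⁴ K⁻¹
0.93 × 2.4×10⁻⁴ × 44 = 0.0098208 m
170 × 0.35 × 1×10⁻⁴ = 0.00595 m
Δh = 0.0098208 + 0.00595 = 0.0157708 m

Δh = 0.016 m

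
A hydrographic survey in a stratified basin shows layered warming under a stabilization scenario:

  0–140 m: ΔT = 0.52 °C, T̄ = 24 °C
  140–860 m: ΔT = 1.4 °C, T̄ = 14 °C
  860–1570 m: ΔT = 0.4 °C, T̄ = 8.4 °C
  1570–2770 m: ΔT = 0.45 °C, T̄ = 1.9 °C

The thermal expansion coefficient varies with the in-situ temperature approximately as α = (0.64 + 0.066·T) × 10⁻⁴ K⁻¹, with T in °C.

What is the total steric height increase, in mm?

Layer 1: α = (0.64 + 0.066×24)×10⁻⁴ = 2.224×10⁻⁴ K⁻¹
Layer 2: α = (0.64 + 0.066×14)×10⁻⁴ = 1.564×10⁻⁴ K⁻¹
Layer 3: α = (0.64 + 0.066×8.4)×10⁻⁴ = 1.1944×10⁻⁴ K⁻¹
Layer 4: α = (0.64 + 0.066×1.9)×10⁻⁴ = 0.7654×10⁻⁴ K⁻¹
0–140 m: 140 × 2.224×10⁻⁴ × 0.52 = 0.01619072 m
140–860 m: 1.4 × 720 × 1.564×10⁻⁴ = 0.1576512 m
860–1570 m: 1.1944×10⁻⁴ × 710 × 0.4 = 0.03392096 m
0.45 × 0.7654×10⁻⁴ × 1200 = 0.0413316 m
Δh = 0.01619072 + 0.1576512 + 0.03392096 + 0.0413316 = 0.24909448 m ≈ 249 mm

249 mm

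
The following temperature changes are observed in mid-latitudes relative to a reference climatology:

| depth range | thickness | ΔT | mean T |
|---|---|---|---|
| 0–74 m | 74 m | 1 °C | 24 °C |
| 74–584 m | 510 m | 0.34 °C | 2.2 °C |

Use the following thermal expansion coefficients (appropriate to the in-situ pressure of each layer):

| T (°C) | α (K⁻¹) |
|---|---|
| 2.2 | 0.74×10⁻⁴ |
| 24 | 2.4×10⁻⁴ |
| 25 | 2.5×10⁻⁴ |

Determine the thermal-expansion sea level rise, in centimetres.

Δh = 3.06 cm

Layer 1 at 24 °C → α = 2.4×10⁻⁴ K⁻¹
Layer 2 at 2.2 °C → α = 0.74×10⁻⁴ K⁻¹
74 × 2.4×10⁻⁴ × 1 = 0.01776 m
Layer 2: 510 × 0.74×10⁻⁴ × 0.34 = 0.0128316 m
Δh = 0.01776 + 0.0128316 = 0.0305916 m ≈ 3.06 cm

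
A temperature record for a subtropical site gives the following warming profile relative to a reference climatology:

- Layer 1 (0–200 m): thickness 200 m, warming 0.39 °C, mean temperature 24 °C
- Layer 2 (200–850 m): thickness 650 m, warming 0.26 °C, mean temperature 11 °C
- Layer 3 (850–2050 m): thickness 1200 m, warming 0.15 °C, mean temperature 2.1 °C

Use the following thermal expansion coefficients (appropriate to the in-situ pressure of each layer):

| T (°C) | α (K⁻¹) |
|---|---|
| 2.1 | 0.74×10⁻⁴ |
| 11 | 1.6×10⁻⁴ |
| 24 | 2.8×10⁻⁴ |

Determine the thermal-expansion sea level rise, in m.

Layer 1 at 24 °C → α = 2.8×10⁻⁴ K⁻¹
Layer 2 at 11 °C → α = 1.6×10⁻⁴ K⁻¹
Layer 3 at 2.1 °C → α = 0.74×10⁻⁴ K⁻¹
2.8×10⁻⁴ × 0.39 × 200 = 0.02184 m
Layer 2: 1.6×10⁻⁴ × 0.26 × 650 = 0.02704 m
Layer 3: 0.74×10⁻⁴ × 0.15 × 1200 = 0.01332 m
Δh = 0.02184 + 0.02704 + 0.01332 = 0.06220 m ≈ 0.0622 m

Δh ≈ 0.0622 m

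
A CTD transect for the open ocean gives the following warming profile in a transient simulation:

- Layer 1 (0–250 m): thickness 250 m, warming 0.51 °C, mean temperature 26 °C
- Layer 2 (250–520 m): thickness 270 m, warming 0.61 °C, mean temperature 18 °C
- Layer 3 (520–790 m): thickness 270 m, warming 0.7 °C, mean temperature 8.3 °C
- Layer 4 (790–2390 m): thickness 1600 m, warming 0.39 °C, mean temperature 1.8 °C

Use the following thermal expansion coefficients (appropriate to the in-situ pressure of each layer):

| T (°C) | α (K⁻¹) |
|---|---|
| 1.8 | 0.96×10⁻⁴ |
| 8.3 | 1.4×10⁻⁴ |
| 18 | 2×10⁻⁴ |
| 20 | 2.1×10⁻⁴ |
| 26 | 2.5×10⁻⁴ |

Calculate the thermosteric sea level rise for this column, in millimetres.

Layer 1 at 26 °C → α = 2.5×10⁻⁴ K⁻¹
Layer 2 at 18 °C → α = 2×10⁻⁴ K⁻¹
Layer 3 at 8.3 °C → α = 1.4×10⁻⁴ K⁻¹
Layer 4 at 1.8 °C → α = 0.96×10⁻⁴ K⁻¹
2.5×10⁻⁴ × 0.51 × 250 = 0.031875 m
250–520 m: 2×10⁻⁴ × 270 × 0.61 = 0.03294 m
Layer 3: 270 × 0.7 × 1.4×10⁻⁴ = 0.02646 m
Layer 4: 0.39 × 1600 × 0.96×10⁻⁴ = 0.059904 m
Δh = 0.031875 + 0.03294 + 0.02646 + 0.059904 = 0.151179 m

151 mm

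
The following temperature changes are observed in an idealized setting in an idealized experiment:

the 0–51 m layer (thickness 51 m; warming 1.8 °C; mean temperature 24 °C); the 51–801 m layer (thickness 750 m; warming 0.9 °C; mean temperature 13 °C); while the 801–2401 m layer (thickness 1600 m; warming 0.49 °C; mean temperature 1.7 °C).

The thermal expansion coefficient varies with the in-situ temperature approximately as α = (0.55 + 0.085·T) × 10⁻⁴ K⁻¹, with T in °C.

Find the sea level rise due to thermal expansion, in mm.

Δh = 190 mm

Layer 1: α = (0.55 + 0.085×24)×10⁻⁴ = 2.59×10⁻⁴ K⁻¹
Layer 2: α = (0.55 + 0.085×13)×10⁻⁴ = 1.655×10⁻⁴ K⁻¹
Layer 3: α = (0.55 + 0.085×1.7)×10⁻⁴ = 0.6945×10⁻⁴ K⁻¹
51 × 1.8 × 2.59×10⁻⁴ = 0.0237762 m
51–801 m: 1.655×10⁻⁴ × 750 × 0.9 = 0.1117125 m
1600 × 0.49 × 0.6945×10⁻⁴ = 0.0544488 m
Δh = 0.0237762 + 0.1117125 + 0.0544488 = 0.1899375 m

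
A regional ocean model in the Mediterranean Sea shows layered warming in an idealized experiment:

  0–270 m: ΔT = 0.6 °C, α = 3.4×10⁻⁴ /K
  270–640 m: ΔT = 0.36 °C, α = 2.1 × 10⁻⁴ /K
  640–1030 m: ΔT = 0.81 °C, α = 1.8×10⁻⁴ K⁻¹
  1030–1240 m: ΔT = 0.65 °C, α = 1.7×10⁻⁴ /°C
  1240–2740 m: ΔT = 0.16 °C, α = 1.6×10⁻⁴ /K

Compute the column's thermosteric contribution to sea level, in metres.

Δh = 0.202 m

0.6 × 3.4×10⁻⁴ × 270 = 0.05508 m
270–640 m: 0.36 × 370 × 2.1×10⁻⁴ = 0.027972 m
Layer 3: 1.8×10⁻⁴ × 0.81 × 390 = 0.056862 m
1030–1240 m: 0.65 × 210 × 1.7×10⁻⁴ = 0.023205 m
0.16 × 1500 × 1.6×10⁻⁴ = 0.03840 m
Δh = 0.05508 + 0.027972 + 0.056862 + 0.023205 + 0.03840 = 0.201519 m ≈ 0.202 m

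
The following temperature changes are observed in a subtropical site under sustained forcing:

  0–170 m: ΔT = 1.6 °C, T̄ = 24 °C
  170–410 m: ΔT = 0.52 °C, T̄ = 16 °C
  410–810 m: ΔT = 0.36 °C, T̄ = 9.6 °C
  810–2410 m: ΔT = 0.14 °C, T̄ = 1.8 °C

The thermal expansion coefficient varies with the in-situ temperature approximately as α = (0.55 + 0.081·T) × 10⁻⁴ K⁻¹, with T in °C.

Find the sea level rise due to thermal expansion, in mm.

about 126 mm

Layer 1: α = (0.55 + 0.081×24)×10⁻⁴ = 2.494×10⁻⁴ K⁻¹
Layer 2: α = (0.55 + 0.081×16)×10⁻⁴ = 1.846×10⁻⁴ K⁻¹
Layer 3: α = (0.55 + 0.081×9.6)×10⁻⁴ = 1.3276×10⁻⁴ K⁻¹
Layer 4: α = (0.55 + 0.081×1.8)×10⁻⁴ = 0.6958×10⁻⁴ K⁻¹
0–170 m: 170 × 1.6 × 2.494×10⁻⁴ = 0.0678368 m
170–410 m: 0.52 × 1.846×10⁻⁴ × 240 = 0.02303808 m
Layer 3: 1.3276×10⁻⁴ × 400 × 0.36 = 0.01911744 m
1600 × 0.6958×10⁻⁴ × 0.14 = 0.01558592 m
Δh = 0.0678368 + 0.02303808 + 0.01911744 + 0.01558592 = 0.12557824 m ≈ 126 mm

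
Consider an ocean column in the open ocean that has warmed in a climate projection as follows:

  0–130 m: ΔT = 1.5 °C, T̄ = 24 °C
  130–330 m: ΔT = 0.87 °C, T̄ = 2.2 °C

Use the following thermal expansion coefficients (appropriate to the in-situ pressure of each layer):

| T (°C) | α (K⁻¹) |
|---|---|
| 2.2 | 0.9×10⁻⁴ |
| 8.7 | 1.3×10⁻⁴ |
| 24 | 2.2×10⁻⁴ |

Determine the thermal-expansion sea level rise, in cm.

5.86 cm of thermosteric rise

Layer 1 at 24 °C → α = 2.2×10⁻⁴ K⁻¹
Layer 2 at 2.2 °C → α = 0.9×10⁻⁴ K⁻¹
Layer 1: 1.5 × 2.2×10⁻⁴ × 130 = 0.04290 m
200 × 0.87 × 0.9×10⁻⁴ = 0.01566 m
Δh = 0.04290 + 0.01566 = 0.05856 m ≈ 5.86 cm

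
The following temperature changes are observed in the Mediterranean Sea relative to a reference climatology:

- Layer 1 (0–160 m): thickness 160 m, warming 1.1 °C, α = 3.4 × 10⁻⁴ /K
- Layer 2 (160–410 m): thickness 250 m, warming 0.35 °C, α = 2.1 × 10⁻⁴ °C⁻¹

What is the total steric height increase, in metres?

Layer 1: 1.1 × 3.4×10⁻⁴ × 160 = 0.05984 m
Layer 2: 0.35 × 250 × 2.1×10⁻⁴ = 0.018375 m
Δh = 0.05984 + 0.018375 = 0.078215 m ≈ 0.0782 m

0.0782 m of thermosteric rise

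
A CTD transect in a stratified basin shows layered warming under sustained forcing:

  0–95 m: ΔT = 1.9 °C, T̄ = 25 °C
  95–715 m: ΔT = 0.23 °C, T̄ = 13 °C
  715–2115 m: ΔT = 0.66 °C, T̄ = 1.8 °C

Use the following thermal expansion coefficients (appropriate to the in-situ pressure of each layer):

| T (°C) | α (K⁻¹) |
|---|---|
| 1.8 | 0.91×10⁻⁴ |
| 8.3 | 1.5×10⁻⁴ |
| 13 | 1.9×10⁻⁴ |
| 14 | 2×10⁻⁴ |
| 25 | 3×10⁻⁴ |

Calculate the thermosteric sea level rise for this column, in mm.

Layer 1 at 25 °C → α = 3×10⁻⁴ K⁻¹
Layer 2 at 13 °C → α = 1.9×10⁻⁴ K⁻¹
Layer 3 at 1.8 °C → α = 0.91×10⁻⁴ K⁻¹
0–95 m: 1.9 × 3×10⁻⁴ × 95 = 0.05415 m
0.23 × 620 × 1.9×10⁻⁴ = 0.027094 m
0.66 × 1400 × 0.91×10⁻⁴ = 0.084084 m
Δh = 0.05415 + 0.027094 + 0.084084 = 0.165328 m

about 165 mm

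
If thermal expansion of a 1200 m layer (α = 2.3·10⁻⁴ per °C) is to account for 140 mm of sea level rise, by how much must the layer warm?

0.507 K

ΔT = Δh/(αH) = 0.14 / (2.3×10⁻⁴ × 1200) ≈ 0.5072 K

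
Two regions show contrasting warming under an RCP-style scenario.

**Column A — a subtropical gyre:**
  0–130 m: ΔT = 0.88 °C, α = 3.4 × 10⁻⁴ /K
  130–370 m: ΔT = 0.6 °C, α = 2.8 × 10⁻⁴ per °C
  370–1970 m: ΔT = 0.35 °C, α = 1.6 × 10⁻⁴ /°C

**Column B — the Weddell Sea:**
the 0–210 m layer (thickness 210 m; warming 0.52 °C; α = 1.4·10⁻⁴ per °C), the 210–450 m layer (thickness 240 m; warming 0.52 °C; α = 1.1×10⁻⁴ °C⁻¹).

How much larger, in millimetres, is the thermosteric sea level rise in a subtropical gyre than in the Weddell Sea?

140 mm

A 130 × 3.4×10⁻⁴ × 0.88 = 0.038896 m
A 130–370 m: 0.6 × 2.8×10⁻⁴ × 240 = 0.04032 m
A 0.35 × 1.6×10⁻⁴ × 1600 = 0.08960 m
A total: 0.168816 m
B 0–210 m: 1.4×10⁻⁴ × 210 × 0.52 = 0.015288 m
B 240 × 1.1×10⁻⁴ × 0.52 = 0.013728 m
B total: 0.029016 m
Difference: 0.168816 − 0.029016 = 0.13980 m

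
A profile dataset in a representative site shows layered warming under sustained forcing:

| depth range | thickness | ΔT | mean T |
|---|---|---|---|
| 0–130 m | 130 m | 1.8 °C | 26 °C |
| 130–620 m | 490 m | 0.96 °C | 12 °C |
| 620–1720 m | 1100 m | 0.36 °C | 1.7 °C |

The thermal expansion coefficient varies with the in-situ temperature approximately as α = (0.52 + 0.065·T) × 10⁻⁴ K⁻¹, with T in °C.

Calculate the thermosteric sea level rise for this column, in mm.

Layer 1: α = (0.52 + 0.065×26)×10⁻⁴ = 2.21×10⁻⁴ K⁻¹
Layer 2: α = (0.52 + 0.065×12)×10⁻⁴ = 1.3×10⁻⁴ K⁻¹
Layer 3: α = (0.52 + 0.065×1.7)×10⁻⁴ = 0.6305×10⁻⁴ K⁻¹
Layer 1: 1.8 × 2.21×10⁻⁴ × 130 = 0.051714 m
Layer 2: 0.96 × 1.3×10⁻⁴ × 490 = 0.061152 m
Layer 3: 1100 × 0.6305×10⁻⁴ × 0.36 = 0.0249678 m
Δh = 0.051714 + 0.061152 + 0.0249678 = 0.1378338 m

Δh = 140 mm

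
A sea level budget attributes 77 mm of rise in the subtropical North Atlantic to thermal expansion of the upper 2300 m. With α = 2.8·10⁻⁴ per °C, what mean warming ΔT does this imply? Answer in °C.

ΔT = Δh/(αH) = 0.077 / (2.8×10⁻⁴ × 2300) ≈ 0.1196 °C

about 0.120 °C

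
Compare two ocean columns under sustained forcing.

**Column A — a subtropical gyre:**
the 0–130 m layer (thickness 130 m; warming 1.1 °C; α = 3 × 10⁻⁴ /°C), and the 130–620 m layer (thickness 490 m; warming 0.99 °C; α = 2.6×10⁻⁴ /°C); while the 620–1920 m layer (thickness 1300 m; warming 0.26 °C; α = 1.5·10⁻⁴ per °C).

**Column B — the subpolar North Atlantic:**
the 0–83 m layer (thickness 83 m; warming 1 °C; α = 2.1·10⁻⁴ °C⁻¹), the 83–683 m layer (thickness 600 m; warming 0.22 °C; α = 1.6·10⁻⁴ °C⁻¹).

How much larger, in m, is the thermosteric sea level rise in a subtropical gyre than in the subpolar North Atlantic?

A 130 × 1.1 × 3×10⁻⁴ = 0.04290 m
A Layer 2: 490 × 2.6×10⁻⁴ × 0.99 = 0.126126 m
A 0.26 × 1300 × 1.5×10⁻⁴ = 0.05070 m
A total: 0.219726 m
B 83 × 1 × 2.1×10⁻⁴ = 0.01743 m
B Layer 2: 0.22 × 1.6×10⁻⁴ × 600 = 0.02112 m
B total: 0.03855 m
Difference: 0.219726 − 0.03855 = 0.181176 m

0.181 m larger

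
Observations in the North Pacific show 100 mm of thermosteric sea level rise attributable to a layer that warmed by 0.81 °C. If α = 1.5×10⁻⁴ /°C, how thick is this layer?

H = Δh/(αΔT) = 0.1 / (1.5×10⁻⁴ × 0.81) ≈ 823.0 m

H ≈ 823 m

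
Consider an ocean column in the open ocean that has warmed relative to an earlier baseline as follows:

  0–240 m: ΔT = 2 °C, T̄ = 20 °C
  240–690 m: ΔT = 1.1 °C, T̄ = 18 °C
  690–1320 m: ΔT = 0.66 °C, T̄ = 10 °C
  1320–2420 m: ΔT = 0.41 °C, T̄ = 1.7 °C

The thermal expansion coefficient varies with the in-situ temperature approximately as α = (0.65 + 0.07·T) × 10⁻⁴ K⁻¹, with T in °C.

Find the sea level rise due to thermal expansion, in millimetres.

Layer 1: α = (0.65 + 0.07×20)×10⁻⁴ = 2.05×10⁻⁴ K⁻¹
Layer 2: α = (0.65 + 0.07×18)×10⁻⁴ = 1.91×10⁻⁴ K⁻¹
Layer 3: α = (0.65 + 0.07×10)×10⁻⁴ = 1.35×10⁻⁴ K⁻¹
Layer 4: α = (0.65 + 0.07×1.7)×10⁻⁴ = 0.769×10⁻⁴ K⁻¹
0–240 m: 2.05×10⁻⁴ × 240 × 2 = 0.09840 m
240–690 m: 1.91×10⁻⁴ × 450 × 1.1 = 0.094545 m
0.66 × 1.35×10⁻⁴ × 630 = 0.056133 m
1320–2420 m: 0.41 × 1100 × 0.769×10⁻⁴ = 0.0346819 m
Δh = 0.09840 + 0.094545 + 0.056133 + 0.0346819 = 0.2837599 m ≈ 284 mm

Δh = 284 mm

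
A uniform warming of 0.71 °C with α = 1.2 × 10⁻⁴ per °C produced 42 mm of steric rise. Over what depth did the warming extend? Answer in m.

about 490 m

H = Δh/(αΔT) = 0.042 / (1.2×10⁻⁴ × 0.71) ≈ 493.0 m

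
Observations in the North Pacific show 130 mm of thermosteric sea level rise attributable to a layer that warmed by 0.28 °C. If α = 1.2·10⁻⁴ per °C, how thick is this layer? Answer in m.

H = Δh/(αΔT) = 0.13 / (1.2×10⁻⁴ × 0.28) ≈ 3869 m

H ≈ 3870 m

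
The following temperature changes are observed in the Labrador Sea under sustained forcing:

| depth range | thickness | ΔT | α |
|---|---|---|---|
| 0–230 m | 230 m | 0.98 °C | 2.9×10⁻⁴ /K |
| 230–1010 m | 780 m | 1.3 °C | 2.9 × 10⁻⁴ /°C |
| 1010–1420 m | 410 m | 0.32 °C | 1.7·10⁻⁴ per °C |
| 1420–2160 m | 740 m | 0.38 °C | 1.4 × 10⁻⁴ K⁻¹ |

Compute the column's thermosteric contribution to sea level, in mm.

421 mm of thermosteric rise

2.9×10⁻⁴ × 230 × 0.98 = 0.065366 m
230–1010 m: 2.9×10⁻⁴ × 1.3 × 780 = 0.29406 m
Layer 3: 1.7×10⁻⁴ × 0.32 × 410 = 0.022304 m
1420–2160 m: 740 × 1.4×10⁻⁴ × 0.38 = 0.039368 m
Δh = 0.065366 + 0.29406 + 0.022304 + 0.039368 = 0.421098 m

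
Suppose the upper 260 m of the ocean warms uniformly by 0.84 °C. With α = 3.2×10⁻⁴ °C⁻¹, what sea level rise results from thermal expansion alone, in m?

about 0.0699 m

Δh = αΔT·H = 3.2×10⁻⁴ × 0.84 × 260 = 0.069888 m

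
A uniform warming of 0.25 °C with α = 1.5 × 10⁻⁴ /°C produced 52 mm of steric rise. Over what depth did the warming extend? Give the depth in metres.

about 1390 m

H = Δh/(αΔT) = 0.052 / (1.5×10⁻⁴ × 0.25) ≈ 1387 m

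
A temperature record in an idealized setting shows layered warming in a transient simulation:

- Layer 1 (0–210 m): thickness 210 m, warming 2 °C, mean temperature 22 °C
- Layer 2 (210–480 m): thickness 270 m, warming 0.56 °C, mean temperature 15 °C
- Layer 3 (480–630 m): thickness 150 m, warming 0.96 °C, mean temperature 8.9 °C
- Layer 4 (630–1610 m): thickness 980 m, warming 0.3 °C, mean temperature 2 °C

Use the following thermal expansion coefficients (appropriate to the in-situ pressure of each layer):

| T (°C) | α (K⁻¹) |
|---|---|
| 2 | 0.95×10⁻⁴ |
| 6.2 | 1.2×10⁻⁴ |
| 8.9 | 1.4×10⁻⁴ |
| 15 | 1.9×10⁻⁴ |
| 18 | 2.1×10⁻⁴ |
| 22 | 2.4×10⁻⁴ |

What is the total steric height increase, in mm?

Layer 1 at 22 °C → α = 2.4×10⁻⁴ K⁻¹
Layer 2 at 15 °C → α = 1.9×10⁻⁴ K⁻¹
Layer 3 at 8.9 °C → α = 1.4×10⁻⁴ K⁻¹
Layer 4 at 2 °C → α = 0.95×10⁻⁴ K⁻¹
Layer 1: 2 × 210 × 2.4×10⁻⁴ = 0.10080 m
Layer 2: 0.56 × 1.9×10⁻⁴ × 270 = 0.028728 m
480–630 m: 0.96 × 1.4×10⁻⁴ × 150 = 0.02016 m
0.95×10⁻⁴ × 980 × 0.3 = 0.02793 m
Δh = 0.10080 + 0.028728 + 0.02016 + 0.02793 = 0.177618 m ≈ 180 mm

about 180 mm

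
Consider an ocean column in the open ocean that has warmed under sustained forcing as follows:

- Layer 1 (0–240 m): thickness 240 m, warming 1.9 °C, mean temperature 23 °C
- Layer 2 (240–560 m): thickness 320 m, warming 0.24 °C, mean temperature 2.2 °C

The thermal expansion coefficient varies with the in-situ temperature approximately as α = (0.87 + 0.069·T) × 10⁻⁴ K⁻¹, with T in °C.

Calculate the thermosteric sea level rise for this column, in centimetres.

Layer 1: α = (0.87 + 0.069×23)×10⁻⁴ = 2.457×10⁻⁴ K⁻¹
Layer 2: α = (0.87 + 0.069×2.2)×10⁻⁴ = 1.0218×10⁻⁴ K⁻¹
0–240 m: 1.9 × 2.457×10⁻⁴ × 240 = 0.1120392 m
Layer 2: 1.0218×10⁻⁴ × 320 × 0.24 = 0.007847424 m
Δh = 0.1120392 + 0.007847424 = 0.119886624 m

Δh = 12.0 cm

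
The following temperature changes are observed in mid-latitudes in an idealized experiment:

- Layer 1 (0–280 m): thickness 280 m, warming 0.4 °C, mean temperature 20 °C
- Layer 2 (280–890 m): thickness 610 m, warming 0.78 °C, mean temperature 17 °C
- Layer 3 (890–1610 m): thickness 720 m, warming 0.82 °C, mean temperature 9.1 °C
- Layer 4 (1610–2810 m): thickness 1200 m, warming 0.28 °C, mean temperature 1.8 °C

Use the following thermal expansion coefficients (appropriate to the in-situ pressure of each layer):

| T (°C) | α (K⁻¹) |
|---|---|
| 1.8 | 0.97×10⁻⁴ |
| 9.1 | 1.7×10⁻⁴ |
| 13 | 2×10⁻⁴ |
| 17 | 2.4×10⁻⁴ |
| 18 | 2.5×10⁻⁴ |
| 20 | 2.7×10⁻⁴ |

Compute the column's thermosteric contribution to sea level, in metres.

Δh = 0.28 m

Layer 1 at 20 °C → α = 2.7×10⁻⁴ K⁻¹
Layer 2 at 17 °C → α = 2.4×10⁻⁴ K⁻¹
Layer 3 at 9.1 °C → α = 1.7×10⁻⁴ K⁻¹
Layer 4 at 1.8 °C → α = 0.97×10⁻⁴ K⁻¹
0–280 m: 2.7×10⁻⁴ × 280 × 0.4 = 0.03024 m
280–890 m: 2.4×10⁻⁴ × 0.78 × 610 = 0.114192 m
1.7×10⁻⁴ × 0.82 × 720 = 0.100368 m
Layer 4: 0.28 × 0.97×10⁻⁴ × 1200 = 0.032592 m
Δh = 0.03024 + 0.114192 + 0.100368 + 0.032592 = 0.277392 m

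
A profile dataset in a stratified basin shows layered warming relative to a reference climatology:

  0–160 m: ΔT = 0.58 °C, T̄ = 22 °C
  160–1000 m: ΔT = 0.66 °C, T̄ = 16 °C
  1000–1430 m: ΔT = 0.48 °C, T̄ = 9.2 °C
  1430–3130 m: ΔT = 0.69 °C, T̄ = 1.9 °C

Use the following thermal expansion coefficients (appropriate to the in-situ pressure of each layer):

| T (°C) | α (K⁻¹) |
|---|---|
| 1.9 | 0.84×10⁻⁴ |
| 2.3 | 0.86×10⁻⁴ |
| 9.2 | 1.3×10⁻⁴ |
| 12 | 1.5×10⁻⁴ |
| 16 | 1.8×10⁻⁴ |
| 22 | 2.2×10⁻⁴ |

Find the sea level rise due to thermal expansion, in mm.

Layer 1 at 22 °C → α = 2.2×10⁻⁴ K⁻¹
Layer 2 at 16 °C → α = 1.8×10⁻⁴ K⁻¹
Layer 3 at 9.2 °C → α = 1.3×10⁻⁴ K⁻¹
Layer 4 at 1.9 °C → α = 0.84×10⁻⁴ K⁻¹
0.58 × 160 × 2.2×10⁻⁴ = 0.020416 m
Layer 2: 840 × 1.8×10⁻⁴ × 0.66 = 0.099792 m
Layer 3: 1.3×10⁻⁴ × 430 × 0.48 = 0.026832 m
1430–3130 m: 0.69 × 1700 × 0.84×10⁻⁴ = 0.098532 m
Δh = 0.020416 + 0.099792 + 0.026832 + 0.098532 = 0.245572 m

Δh = 246 mm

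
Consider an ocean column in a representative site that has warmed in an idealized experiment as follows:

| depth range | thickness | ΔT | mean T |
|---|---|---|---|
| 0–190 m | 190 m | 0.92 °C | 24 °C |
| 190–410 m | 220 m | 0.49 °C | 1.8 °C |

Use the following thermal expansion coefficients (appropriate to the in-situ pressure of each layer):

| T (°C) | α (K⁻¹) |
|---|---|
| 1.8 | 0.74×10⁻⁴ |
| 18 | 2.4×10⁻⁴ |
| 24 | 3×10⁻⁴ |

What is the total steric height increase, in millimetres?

Layer 1 at 24 °C → α = 3×10⁻⁴ K⁻¹
Layer 2 at 1.8 °C → α = 0.74×10⁻⁴ K⁻¹
Layer 1: 190 × 0.92 × 3×10⁻⁴ = 0.05244 m
190–410 m: 0.74×10⁻⁴ × 0.49 × 220 = 0.0079772 m
Δh = 0.05244 + 0.0079772 = 0.0604172 m ≈ 60.4 mm

Δh = 60.4 mm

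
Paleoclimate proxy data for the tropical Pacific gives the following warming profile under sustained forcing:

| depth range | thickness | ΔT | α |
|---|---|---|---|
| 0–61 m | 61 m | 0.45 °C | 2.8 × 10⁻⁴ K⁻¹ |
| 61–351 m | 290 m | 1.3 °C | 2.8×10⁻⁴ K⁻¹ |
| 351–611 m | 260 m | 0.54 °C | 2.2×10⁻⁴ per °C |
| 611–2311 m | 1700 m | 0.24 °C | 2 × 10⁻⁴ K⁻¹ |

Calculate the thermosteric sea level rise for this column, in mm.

61 × 0.45 × 2.8×10⁻⁴ = 0.007686 m
2.8×10⁻⁴ × 290 × 1.3 = 0.10556 m
351–611 m: 2.2×10⁻⁴ × 260 × 0.54 = 0.030888 m
1700 × 0.24 × 2×10⁻⁴ = 0.08160 m
Δh = 0.007686 + 0.10556 + 0.030888 + 0.08160 = 0.225734 m

230 mm of thermosteric rise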